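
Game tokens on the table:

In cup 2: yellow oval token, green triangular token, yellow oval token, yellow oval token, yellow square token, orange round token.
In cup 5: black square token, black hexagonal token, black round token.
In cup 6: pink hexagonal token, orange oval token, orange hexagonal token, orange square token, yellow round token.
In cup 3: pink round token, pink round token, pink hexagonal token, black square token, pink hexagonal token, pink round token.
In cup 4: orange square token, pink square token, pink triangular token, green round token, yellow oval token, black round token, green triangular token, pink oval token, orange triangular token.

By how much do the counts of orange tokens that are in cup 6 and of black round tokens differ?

orange tokens in cup 6: 3. black round tokens: 2.
|3 − 2| = 3 − 2 = 1.

1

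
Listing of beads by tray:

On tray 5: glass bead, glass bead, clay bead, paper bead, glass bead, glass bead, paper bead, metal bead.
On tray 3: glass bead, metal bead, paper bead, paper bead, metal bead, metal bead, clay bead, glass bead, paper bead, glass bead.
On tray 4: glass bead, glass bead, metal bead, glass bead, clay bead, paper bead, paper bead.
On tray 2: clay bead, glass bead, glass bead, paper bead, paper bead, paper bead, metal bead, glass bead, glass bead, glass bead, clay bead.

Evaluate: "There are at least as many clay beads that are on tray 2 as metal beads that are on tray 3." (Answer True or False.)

clay beads on tray 2: 2.
metal beads on tray 3: 3.
The claim requires 2 ≥ 3, which does not hold.

False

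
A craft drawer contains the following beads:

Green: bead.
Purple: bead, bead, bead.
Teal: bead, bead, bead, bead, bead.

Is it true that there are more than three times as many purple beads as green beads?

purple beads: 3.
green beads: 1.
The claim requires 3 > 3 × 1 = 3, which does not hold.

False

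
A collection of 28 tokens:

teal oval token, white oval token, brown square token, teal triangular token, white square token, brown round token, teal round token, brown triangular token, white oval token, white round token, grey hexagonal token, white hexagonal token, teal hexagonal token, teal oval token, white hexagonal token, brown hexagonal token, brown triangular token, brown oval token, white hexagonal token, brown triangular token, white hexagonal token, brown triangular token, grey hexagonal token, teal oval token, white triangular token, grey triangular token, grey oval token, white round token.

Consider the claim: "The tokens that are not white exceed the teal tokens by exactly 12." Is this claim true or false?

True

|tokens that are not white| = 18.
|teal tokens| = 6.
The claim requires 18 − 6 (= 12) to equal 12, which holds.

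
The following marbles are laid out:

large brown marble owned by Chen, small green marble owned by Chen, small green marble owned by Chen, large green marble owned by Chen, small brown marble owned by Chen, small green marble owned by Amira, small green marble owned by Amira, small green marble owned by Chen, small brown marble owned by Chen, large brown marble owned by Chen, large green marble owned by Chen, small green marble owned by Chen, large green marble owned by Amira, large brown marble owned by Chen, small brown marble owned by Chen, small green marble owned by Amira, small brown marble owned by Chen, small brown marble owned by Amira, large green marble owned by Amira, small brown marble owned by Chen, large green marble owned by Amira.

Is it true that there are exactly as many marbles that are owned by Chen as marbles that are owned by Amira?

marbles owned by Chen: 14.
marbles owned by Amira: 7.
The claim requires 14 = 7, which does not hold.

False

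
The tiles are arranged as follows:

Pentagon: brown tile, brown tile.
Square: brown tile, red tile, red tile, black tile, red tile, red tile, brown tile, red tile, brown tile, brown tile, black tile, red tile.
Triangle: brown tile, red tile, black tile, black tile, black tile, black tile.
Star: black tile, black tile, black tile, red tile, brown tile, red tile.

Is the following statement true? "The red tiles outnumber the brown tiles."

True

There are 9 red tiles.
There are 8 brown tiles.
The claim requires 9 > 8, which holds.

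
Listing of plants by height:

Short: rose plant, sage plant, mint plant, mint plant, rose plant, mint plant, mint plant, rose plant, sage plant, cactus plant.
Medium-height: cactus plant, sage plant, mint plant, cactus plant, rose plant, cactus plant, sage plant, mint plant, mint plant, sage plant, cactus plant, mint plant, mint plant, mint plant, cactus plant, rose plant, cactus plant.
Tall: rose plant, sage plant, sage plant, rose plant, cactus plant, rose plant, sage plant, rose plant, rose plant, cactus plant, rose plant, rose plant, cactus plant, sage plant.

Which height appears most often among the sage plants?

Counts by height (restricted to sage plants): tall 4, medium-height 3, short 2.
The maximum is 4, held uniquely by tall.

tall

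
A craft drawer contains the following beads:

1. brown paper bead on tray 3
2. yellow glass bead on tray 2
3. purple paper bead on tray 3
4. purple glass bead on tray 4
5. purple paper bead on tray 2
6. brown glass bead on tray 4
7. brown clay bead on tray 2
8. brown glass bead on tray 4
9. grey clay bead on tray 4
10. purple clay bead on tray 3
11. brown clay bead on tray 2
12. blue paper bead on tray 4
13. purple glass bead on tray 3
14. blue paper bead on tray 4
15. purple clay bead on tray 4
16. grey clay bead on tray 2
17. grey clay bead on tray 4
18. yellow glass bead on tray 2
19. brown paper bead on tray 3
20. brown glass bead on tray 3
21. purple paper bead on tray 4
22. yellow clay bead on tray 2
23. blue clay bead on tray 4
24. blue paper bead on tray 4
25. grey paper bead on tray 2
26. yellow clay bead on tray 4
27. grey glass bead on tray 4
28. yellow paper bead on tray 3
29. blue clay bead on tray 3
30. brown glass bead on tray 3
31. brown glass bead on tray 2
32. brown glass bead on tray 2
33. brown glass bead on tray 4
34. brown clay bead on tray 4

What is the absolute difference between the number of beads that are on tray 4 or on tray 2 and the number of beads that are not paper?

1

beads on tray 4 or on tray 2: 25. beads that are not paper: 24.
|25 − 24| = 25 − 24 = 1.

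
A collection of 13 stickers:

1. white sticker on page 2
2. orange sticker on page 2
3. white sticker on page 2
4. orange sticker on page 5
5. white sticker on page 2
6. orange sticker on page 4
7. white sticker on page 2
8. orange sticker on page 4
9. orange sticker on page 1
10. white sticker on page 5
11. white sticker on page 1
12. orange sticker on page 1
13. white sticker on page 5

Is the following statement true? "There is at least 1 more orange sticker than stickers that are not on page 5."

There are 6 orange stickers.
There are 10 stickers that are not on page 5.
The claim requires 6 − 10 = -4 ≥ 1, which does not hold.

False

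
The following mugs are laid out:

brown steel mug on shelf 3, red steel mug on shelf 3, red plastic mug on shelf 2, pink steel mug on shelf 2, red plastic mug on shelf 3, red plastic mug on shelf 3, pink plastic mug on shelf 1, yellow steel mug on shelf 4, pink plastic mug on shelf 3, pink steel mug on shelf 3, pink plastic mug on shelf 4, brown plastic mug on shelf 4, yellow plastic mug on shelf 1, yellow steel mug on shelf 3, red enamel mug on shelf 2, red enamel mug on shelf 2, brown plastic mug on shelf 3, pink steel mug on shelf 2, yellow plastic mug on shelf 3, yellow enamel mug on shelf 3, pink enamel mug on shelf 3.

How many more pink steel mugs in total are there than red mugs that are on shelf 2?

pink steel mugs: 3.
red mugs on shelf 2: 3.
3 − 3 = 0.

0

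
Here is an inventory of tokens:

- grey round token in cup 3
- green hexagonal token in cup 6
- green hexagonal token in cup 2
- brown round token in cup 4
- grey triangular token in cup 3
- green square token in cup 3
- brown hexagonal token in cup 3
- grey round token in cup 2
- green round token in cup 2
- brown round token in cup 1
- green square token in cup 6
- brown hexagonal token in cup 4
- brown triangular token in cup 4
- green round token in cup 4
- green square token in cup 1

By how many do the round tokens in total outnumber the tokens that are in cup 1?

4

round tokens: 6.
tokens in cup 1: 2.
6 − 2 = 4.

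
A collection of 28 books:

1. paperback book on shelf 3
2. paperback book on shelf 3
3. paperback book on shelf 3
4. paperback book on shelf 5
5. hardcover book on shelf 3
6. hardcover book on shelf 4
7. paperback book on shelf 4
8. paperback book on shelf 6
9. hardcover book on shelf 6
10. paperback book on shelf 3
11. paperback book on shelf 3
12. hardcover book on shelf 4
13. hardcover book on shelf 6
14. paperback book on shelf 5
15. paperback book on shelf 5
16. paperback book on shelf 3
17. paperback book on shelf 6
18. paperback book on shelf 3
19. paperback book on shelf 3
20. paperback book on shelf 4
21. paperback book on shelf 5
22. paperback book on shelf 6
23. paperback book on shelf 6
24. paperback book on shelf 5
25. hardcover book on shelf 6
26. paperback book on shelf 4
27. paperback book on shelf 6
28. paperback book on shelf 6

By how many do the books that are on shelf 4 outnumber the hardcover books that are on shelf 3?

books on shelf 4: 5.
hardcover books on shelf 3: 1.
5 − 1 = 4.

4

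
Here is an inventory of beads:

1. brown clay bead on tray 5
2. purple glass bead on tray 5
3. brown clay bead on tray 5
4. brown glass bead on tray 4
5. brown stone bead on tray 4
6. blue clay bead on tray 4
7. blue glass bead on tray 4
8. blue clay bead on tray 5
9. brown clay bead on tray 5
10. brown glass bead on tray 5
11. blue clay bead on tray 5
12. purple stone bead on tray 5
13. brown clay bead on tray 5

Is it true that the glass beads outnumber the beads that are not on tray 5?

There are 4 glass beads.
There are 4 beads that are not on tray 5.
The claim requires 4 > 4, which does not hold.

False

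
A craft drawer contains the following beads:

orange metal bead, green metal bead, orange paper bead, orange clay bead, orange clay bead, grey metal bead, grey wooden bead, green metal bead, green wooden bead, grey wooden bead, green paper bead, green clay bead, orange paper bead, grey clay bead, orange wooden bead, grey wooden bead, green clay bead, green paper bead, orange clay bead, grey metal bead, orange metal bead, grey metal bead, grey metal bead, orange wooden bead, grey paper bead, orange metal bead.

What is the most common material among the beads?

metal

Counts by material: metal 9, clay 6, wooden 6, paper 5.
The maximum is 9, held uniquely by metal.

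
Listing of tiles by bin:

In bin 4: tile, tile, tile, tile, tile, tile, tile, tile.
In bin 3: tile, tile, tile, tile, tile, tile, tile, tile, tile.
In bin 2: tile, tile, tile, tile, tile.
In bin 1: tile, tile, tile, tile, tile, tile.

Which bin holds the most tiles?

bin 3

Counts by bin: bin 3→9, bin 4→8, bin 1→6, bin 2→5.
The maximum is 9, held uniquely by bin 3.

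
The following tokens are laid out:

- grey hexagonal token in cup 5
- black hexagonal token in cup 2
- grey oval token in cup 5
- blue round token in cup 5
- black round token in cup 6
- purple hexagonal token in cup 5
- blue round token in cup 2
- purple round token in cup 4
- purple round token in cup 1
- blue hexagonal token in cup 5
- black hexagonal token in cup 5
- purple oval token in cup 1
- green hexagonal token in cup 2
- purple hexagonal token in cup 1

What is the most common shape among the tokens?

hexagonal

Counts by shape: hexagonal 7, round 5, oval 2.
The maximum is 7, held uniquely by hexagonal.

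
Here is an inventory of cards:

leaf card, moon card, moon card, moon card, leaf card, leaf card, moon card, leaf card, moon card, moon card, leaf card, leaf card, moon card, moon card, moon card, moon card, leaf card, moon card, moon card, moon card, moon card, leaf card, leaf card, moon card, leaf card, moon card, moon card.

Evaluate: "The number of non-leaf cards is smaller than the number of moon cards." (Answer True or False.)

There are 17 non-leaf cards.
There are 17 moon cards.
The claim requires 17 < 17, which does not hold.

False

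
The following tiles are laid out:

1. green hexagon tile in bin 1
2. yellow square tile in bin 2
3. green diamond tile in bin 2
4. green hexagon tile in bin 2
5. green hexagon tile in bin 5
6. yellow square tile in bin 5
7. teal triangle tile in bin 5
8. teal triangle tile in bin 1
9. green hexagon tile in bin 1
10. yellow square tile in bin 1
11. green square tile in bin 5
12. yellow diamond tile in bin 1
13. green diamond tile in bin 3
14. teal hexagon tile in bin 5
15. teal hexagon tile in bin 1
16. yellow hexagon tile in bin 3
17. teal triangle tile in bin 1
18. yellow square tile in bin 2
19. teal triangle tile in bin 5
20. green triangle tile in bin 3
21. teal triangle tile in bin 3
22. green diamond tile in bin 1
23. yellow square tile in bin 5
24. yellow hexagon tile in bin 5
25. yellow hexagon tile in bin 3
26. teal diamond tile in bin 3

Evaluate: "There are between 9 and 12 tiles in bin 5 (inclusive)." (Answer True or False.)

There are 8 tiles in bin 5.
The claim requires 9 ≤ 8 ≤ 12, which does not hold.

False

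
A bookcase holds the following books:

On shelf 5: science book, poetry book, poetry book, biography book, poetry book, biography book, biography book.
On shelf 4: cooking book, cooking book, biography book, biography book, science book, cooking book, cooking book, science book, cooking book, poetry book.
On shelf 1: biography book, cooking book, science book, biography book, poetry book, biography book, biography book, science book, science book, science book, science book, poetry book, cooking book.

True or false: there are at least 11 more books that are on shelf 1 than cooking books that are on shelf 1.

|books on shelf 1| = 13.
|cooking books on shelf 1| = 2.
The claim requires 13 − 2 = 11 ≥ 11, which holds.

True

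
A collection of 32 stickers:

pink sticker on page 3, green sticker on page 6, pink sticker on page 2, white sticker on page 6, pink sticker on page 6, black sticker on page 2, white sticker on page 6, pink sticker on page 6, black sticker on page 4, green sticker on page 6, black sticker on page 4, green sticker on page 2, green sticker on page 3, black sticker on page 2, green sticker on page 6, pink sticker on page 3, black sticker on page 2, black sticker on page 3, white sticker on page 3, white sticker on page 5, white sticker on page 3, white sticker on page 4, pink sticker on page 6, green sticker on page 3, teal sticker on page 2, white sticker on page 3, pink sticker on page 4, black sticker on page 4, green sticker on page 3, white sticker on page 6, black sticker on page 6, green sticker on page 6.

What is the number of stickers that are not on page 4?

Total stickers: 32; with the excluded value: 5; remaining 32 − 5 = 27.

27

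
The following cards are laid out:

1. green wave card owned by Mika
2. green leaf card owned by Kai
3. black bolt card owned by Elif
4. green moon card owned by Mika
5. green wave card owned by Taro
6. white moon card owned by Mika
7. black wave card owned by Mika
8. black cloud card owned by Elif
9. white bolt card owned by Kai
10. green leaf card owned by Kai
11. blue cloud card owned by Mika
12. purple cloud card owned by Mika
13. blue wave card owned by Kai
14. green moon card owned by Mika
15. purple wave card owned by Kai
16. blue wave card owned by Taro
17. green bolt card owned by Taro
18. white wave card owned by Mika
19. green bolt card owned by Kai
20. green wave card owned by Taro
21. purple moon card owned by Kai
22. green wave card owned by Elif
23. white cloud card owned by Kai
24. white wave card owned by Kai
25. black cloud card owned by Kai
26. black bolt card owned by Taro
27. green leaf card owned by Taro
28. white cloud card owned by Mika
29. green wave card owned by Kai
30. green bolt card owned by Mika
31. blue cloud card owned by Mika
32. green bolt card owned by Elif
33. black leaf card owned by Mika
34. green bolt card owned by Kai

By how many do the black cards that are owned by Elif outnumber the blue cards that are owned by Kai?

1

black cards owned by Elif: 2.
blue cards owned by Kai: 1.
2 − 1 = 1.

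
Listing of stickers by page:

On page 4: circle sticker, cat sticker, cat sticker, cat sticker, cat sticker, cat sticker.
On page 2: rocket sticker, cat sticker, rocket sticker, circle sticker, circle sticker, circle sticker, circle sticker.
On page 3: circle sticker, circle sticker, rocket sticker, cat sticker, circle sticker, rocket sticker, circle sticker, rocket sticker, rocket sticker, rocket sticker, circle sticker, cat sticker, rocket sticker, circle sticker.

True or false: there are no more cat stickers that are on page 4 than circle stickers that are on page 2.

cat stickers on page 4: 5.
circle stickers on page 2: 4.
The claim requires 5 ≤ 4, which does not hold.

False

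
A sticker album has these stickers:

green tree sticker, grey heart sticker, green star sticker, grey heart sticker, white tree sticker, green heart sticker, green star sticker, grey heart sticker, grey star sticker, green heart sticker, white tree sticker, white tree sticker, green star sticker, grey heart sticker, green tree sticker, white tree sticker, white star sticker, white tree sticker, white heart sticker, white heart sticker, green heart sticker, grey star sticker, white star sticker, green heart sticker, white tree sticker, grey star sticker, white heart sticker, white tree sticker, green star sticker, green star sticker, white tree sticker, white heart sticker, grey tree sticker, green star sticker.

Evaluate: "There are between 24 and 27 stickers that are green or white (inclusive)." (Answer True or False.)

True

stickers that are green or white: 26.
The claim requires 24 ≤ 26 ≤ 27, which holds.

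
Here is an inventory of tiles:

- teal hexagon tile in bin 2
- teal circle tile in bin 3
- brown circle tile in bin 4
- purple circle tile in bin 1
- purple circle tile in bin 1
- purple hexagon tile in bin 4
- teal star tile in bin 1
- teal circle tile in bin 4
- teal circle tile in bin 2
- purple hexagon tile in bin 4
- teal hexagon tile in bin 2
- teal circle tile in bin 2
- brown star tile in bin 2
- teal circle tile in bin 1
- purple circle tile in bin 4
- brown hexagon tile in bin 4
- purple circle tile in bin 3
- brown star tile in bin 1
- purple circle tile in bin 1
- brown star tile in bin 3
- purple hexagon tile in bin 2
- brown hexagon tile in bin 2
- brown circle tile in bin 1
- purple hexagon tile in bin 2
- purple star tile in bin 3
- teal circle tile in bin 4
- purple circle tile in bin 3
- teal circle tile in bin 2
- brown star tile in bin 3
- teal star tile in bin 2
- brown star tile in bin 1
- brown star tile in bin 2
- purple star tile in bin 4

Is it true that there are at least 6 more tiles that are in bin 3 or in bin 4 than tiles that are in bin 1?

|tiles in bin 3 or in bin 4| = 14.
|tiles in bin 1| = 8.
The claim requires 14 − 8 = 6 ≥ 6, which holds.

True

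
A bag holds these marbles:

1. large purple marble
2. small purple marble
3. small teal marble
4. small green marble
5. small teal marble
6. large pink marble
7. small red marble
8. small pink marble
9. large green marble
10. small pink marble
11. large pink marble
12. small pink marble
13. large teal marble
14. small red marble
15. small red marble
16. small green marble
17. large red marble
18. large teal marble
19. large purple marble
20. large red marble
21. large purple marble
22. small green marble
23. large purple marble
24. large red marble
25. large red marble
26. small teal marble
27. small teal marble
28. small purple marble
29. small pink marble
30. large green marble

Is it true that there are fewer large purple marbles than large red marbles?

|large purple marbles| = 4.
|large red marbles| = 4.
The claim requires 4 < 4, which does not hold.

False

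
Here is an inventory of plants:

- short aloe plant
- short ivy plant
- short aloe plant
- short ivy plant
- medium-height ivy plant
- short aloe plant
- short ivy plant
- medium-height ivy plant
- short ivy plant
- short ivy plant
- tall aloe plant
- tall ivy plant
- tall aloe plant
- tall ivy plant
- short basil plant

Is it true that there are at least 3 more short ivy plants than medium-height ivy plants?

There are 5 short ivy plants.
There are 2 medium-height ivy plants.
The claim requires 5 − 2 = 3 ≥ 3, which holds.

True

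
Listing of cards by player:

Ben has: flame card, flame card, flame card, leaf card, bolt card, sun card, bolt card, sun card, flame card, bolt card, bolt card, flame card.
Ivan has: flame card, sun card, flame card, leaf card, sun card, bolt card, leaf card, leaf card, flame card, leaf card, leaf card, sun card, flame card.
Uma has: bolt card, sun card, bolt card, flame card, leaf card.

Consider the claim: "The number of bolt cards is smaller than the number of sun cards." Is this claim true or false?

False

bolt cards: 7.
sun cards: 6.
The claim requires 7 < 6, which does not hold.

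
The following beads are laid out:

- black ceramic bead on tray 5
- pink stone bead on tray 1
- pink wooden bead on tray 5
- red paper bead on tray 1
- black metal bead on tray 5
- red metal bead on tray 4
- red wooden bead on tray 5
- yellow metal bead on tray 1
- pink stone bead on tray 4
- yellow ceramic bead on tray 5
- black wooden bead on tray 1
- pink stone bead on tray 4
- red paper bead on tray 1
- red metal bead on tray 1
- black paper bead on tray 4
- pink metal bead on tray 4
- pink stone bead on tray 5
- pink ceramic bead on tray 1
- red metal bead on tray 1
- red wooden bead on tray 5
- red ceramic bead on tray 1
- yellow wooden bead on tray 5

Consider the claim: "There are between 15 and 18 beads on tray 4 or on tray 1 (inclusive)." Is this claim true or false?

False

|beads on tray 4 or on tray 1| = 14.
The claim requires 15 ≤ 14 ≤ 18, which does not hold.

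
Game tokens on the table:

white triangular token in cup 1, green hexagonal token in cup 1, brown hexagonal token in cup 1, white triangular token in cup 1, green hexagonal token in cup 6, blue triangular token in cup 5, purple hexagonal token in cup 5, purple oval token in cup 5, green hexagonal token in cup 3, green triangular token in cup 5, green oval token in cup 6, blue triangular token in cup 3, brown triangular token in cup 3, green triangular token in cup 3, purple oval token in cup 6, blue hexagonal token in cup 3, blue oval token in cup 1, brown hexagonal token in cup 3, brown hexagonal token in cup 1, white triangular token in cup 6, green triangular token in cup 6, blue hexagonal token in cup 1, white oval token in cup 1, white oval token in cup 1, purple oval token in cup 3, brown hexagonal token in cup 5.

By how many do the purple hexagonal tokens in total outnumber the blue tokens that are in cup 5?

purple hexagonal tokens: 1.
blue tokens in cup 5: 1.
1 − 1 = 0.

0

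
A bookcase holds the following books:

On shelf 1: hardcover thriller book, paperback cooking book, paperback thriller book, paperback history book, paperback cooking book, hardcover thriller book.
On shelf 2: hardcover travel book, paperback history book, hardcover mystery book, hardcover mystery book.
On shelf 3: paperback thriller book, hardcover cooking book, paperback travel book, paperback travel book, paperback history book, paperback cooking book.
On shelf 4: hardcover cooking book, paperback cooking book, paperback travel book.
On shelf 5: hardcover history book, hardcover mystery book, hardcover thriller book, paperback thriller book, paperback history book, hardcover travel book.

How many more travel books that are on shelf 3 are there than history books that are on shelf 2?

travel books on shelf 3: 2.
history books on shelf 2: 1.
2 − 1 = 1.

1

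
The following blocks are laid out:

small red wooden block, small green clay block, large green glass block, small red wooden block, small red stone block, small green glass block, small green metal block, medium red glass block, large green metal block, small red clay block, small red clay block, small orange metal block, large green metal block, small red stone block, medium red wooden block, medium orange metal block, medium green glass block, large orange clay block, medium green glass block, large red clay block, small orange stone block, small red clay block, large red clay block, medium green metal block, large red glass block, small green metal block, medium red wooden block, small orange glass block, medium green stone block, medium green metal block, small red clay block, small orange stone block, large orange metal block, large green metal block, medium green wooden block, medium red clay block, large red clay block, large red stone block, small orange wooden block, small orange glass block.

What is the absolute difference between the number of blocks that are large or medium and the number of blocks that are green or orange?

1

blocks that are large or medium: 22. blocks that are green or orange: 23.
|22 − 23| = 23 − 22 = 1.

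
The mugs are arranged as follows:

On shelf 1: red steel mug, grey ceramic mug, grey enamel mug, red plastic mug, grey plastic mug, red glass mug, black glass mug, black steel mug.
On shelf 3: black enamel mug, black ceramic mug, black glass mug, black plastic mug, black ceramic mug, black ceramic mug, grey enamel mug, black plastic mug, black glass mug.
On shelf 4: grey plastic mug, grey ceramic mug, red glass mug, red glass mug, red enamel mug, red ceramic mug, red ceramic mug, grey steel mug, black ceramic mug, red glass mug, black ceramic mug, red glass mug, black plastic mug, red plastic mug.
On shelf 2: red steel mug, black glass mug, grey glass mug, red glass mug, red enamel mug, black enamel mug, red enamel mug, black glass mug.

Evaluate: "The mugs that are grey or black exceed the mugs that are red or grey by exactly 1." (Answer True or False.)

|mugs that are grey or black| = 24.
|mugs that are red or grey| = 23.
The claim requires 24 − 23 (= 1) to equal 1, which holds.

True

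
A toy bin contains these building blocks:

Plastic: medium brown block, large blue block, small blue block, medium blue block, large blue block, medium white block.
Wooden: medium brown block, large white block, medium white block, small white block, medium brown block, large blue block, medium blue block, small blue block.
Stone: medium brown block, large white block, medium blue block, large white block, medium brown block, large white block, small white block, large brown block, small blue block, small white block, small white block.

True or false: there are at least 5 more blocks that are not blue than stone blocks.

|blocks that are not blue| = 16.
|stone blocks| = 11.
The claim requires 16 − 11 = 5 ≥ 5, which holds.

True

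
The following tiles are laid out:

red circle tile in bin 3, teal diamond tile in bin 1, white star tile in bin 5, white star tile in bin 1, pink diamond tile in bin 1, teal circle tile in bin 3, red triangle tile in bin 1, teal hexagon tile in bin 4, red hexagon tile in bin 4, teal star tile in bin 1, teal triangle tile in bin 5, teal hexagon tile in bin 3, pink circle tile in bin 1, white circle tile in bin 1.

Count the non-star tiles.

11

Total tiles: 14; with the excluded value: 3; remaining 14 − 3 = 11.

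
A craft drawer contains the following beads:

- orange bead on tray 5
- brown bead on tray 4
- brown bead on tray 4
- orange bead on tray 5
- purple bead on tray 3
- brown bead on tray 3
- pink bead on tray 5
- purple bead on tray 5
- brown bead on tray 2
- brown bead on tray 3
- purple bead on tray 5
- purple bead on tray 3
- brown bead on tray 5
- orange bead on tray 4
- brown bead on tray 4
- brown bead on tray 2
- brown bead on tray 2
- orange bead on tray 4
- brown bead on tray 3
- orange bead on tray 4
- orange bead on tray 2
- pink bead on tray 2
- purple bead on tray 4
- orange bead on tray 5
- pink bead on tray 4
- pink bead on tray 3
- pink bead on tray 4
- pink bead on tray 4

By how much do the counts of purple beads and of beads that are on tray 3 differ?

1

purple beads: 5. beads on tray 3: 6.
|5 − 6| = 6 − 5 = 1.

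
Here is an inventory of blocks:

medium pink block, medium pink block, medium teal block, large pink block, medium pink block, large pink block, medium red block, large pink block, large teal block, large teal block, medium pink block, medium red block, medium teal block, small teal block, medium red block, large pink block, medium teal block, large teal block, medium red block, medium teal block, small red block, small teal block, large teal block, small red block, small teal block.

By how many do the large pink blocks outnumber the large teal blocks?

large pink blocks: 4.
large teal blocks: 4.
4 − 4 = 0.

0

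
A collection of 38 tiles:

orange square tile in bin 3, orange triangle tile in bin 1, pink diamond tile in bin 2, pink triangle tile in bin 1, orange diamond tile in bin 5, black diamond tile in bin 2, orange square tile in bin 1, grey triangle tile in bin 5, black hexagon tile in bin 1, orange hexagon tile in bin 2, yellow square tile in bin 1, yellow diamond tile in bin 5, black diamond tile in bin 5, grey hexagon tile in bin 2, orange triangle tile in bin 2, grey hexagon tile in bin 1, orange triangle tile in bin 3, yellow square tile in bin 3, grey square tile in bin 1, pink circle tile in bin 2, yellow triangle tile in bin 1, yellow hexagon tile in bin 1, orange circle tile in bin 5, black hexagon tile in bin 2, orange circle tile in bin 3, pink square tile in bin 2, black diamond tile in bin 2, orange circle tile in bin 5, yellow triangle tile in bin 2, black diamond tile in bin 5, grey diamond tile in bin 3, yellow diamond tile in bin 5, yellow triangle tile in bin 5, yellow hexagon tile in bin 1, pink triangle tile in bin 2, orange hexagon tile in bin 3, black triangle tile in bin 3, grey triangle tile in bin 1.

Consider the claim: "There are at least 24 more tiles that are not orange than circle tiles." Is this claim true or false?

tiles that are not orange: 27.
circle tiles: 4.
The claim requires 27 − 4 = 23 ≥ 24, which does not hold.

False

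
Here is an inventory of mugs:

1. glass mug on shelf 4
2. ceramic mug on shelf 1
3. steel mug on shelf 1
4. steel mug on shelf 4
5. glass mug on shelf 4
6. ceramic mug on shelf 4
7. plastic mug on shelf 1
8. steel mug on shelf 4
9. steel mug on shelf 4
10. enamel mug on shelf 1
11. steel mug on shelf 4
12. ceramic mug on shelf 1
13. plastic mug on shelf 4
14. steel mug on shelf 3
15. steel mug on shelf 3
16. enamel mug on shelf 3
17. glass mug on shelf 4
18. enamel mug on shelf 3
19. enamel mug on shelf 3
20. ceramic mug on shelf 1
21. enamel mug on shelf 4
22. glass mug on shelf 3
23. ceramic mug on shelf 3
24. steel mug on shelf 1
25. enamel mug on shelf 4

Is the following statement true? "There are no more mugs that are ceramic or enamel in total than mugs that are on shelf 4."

There are 11 mugs that are ceramic or enamel.
There are 11 mugs on shelf 4.
The claim requires 11 ≤ 11, which holds.

True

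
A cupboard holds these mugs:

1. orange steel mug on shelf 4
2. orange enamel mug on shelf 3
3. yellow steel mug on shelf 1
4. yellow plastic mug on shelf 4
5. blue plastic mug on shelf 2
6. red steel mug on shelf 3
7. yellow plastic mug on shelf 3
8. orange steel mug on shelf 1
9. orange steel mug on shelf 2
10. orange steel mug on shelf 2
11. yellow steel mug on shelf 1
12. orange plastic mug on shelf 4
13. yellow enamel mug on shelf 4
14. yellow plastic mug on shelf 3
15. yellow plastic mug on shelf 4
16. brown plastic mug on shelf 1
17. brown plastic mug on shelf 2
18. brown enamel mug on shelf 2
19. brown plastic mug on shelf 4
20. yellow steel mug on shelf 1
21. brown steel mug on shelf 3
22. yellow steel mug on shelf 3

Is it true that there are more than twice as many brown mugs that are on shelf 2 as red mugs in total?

False

brown mugs on shelf 2: 2.
red mugs: 1.
The claim requires 2 > 2 × 1 = 2, which does not hold.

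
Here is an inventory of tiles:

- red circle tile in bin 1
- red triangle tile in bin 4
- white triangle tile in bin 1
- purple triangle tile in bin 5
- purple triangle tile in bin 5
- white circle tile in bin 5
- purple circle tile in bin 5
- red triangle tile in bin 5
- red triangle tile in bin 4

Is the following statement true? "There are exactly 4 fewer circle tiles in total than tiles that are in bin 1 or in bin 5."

True

There are 3 circle tiles.
There are 7 tiles in bin 1 or in bin 5.
The claim requires 7 − 3 (= 4) to equal 4, which holds.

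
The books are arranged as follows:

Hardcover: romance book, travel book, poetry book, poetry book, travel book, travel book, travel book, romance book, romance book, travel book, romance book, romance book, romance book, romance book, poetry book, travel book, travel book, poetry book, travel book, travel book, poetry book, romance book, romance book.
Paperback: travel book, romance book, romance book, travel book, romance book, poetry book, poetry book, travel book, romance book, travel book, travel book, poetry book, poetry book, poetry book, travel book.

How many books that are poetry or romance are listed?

poetry: 10; romance: 13; together 10 + 13 = 23.

23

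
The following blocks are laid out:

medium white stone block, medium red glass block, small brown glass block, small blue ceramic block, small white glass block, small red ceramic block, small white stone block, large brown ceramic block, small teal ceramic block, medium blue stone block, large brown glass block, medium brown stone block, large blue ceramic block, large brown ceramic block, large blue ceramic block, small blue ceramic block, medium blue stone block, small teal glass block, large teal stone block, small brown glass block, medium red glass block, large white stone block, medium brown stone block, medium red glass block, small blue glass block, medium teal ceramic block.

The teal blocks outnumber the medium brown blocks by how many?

2

teal blocks: 4.
medium brown blocks: 2.
4 − 2 = 2.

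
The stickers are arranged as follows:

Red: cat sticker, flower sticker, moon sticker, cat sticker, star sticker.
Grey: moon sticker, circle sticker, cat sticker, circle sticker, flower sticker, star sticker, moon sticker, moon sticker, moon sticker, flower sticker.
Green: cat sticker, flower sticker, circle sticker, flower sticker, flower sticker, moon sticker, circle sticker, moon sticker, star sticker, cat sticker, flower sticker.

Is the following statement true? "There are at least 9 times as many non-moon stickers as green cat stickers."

True

non-moon stickers: 19.
green cat stickers: 2.
The claim requires 19 ≥ 9 × 2 = 18, which holds.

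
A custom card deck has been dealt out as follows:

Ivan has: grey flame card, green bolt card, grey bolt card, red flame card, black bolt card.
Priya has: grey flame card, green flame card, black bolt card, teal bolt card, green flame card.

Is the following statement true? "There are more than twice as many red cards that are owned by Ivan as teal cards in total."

False

|red cards owned by Ivan| = 1.
|teal cards| = 1.
The claim requires 1 > 2 × 1 = 2, which does not hold.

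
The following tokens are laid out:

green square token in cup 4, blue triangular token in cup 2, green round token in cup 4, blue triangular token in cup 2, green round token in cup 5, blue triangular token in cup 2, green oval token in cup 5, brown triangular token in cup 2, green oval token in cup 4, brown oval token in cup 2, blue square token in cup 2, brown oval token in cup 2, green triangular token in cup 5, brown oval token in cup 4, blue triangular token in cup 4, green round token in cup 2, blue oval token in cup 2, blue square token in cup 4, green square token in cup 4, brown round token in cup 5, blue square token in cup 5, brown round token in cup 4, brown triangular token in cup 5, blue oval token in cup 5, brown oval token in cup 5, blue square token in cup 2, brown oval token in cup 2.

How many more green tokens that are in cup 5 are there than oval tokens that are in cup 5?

green tokens in cup 5: 3.
oval tokens in cup 5: 3.
3 − 3 = 0.

0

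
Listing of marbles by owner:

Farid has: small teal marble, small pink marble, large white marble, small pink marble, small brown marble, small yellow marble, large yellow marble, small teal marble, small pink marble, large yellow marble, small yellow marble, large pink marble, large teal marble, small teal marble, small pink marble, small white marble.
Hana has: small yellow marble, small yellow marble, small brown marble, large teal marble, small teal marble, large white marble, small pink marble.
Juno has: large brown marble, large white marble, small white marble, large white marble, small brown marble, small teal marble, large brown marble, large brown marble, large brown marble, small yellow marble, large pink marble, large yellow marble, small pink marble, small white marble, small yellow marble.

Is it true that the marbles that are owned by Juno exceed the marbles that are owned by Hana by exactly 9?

False

marbles owned by Juno: 15.
marbles owned by Hana: 7.
The claim requires 15 − 7 (= 8) to equal 9, which does not hold.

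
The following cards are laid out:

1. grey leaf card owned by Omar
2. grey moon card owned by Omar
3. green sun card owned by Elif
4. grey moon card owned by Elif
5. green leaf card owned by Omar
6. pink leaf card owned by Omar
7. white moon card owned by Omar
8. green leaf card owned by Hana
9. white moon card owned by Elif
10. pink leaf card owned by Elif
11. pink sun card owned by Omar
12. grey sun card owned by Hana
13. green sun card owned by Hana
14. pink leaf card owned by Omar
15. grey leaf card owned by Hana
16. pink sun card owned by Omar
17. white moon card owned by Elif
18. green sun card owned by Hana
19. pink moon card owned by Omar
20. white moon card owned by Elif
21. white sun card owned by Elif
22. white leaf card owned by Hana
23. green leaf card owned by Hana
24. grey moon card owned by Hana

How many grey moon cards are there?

3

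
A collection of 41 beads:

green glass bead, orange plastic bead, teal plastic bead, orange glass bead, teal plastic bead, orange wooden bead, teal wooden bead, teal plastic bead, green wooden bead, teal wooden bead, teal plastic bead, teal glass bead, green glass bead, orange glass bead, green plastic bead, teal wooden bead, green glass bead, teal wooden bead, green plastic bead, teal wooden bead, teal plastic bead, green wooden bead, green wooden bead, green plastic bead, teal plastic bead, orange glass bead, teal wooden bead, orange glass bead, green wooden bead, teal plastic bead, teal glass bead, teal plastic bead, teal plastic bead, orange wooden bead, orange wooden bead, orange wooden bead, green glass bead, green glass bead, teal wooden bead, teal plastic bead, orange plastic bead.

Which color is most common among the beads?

Counts by color: teal 19, green 12, orange 10.
The maximum is 19, held uniquely by teal.

teal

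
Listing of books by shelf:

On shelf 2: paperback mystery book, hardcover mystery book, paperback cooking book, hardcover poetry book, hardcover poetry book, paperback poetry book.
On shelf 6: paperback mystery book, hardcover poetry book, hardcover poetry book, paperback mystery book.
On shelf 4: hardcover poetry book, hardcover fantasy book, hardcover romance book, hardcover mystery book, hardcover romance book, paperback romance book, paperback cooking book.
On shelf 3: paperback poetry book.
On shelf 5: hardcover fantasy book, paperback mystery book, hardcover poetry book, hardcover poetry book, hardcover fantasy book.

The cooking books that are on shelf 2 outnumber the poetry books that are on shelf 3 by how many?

0

cooking books on shelf 2: 1.
poetry books on shelf 3: 1.
1 − 1 = 0.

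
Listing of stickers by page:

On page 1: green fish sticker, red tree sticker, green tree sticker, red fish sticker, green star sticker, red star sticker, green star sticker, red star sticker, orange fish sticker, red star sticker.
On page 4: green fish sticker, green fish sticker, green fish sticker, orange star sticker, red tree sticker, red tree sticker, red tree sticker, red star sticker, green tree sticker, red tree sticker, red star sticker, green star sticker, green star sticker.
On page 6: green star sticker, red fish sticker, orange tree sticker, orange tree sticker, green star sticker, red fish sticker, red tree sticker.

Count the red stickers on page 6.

3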